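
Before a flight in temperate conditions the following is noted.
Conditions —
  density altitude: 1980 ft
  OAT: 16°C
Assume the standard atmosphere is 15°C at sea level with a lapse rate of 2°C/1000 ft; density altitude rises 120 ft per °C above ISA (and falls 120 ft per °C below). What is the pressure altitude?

DA = PA + 120 × (OAT − (15 − 2·PA/1000)) = PA + 120·OAT − 1800 + 0.24·PA = 1.24·PA + 120·OAT − 1800.
So 1.24·PA = 1980 − 120 × 16 + 1800 = 1860.
PA = 1860 / 1.24 = 1500 ft.

1500 ft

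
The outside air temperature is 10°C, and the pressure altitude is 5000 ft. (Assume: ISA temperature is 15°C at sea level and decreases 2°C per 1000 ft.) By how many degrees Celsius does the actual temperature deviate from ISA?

ISA+5°C

ISA temperature at 5000 ft = 15 − 2 × (5000/1000) = 5°C.
Deviation = OAT − ISA = 10 − 5 = +5°C.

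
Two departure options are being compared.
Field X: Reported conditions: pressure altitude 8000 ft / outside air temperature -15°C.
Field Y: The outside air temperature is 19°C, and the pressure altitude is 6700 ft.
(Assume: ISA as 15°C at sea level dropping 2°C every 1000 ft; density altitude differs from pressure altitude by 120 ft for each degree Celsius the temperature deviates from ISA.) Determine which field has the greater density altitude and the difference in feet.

Field X: ISA temp = -1°C, deviation -14°C, DA = 8000 + 120 × (-14) = 6320 ft.
Field Y: ISA temp = 1.6°C, deviation +17.4°C, DA = 6700 + 120 × 17.4 = 8788 ft.
Field Y is higher by 8788 − 6320 = 2468 ft.

Field Y by 2468 ft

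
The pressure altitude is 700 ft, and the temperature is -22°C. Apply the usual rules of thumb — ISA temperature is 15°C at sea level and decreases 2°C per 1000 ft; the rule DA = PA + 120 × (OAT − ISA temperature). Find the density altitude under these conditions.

ISA temperature at 700 ft = 15 − 2 × (700/1000) = 13.6°C.
ISA deviation = -22 − 13.6 = -35.6°C.
Density altitude = 700 + 120 × (-35.6) = 700 + (-4272) = -3572 ft.

-3572 ft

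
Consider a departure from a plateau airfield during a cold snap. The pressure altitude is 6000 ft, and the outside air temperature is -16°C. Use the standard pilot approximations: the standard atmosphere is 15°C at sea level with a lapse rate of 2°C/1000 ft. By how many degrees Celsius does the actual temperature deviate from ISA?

ISA temperature at 6000 ft = 15 − 2 × (6000/1000) = 3°C.
Deviation = OAT − ISA = -16 − 3 = -19°C.

ISA-19°C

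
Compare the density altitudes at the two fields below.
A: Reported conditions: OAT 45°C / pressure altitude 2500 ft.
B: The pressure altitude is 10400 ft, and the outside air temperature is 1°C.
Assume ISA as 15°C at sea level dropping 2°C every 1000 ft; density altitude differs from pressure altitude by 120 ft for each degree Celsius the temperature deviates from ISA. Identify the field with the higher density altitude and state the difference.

B by 4516 ft

A: ISA temp = 10°C, deviation +35°C, DA = 2500 + 120 × 35 = 6700 ft.
B: ISA temp = -5.8°C, deviation +6.8°C, DA = 10400 + 120 × 6.8 = 11216 ft.
B is higher by 11216 − 6700 = 4516 ft.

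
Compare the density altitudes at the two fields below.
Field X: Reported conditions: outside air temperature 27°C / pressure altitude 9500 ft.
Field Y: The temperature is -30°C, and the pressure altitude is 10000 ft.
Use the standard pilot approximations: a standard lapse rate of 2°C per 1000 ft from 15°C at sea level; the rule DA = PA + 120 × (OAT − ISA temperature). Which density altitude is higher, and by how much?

Field X by 6220 ft

Field X: ISA temp = -4°C, deviation +31°C, DA = 9500 + 120 × 31 = 13220 ft.
Field Y: ISA temp = -5°C, deviation -25°C, DA = 10000 + 120 × (-25) = 7000 ft.
Field X is higher by 13220 − 7000 = 6220 ft.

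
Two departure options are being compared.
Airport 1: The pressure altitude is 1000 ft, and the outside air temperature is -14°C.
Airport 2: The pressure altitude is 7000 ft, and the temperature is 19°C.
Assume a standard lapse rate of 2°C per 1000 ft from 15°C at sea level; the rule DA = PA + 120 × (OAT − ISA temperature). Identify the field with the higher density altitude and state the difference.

Airport 1: ISA temp = 13°C, deviation -27°C, DA = 1000 + 120 × (-27) = -2240 ft.
Airport 2: ISA temp = 1°C, deviation +18°C, DA = 7000 + 120 × 18 = 9160 ft.
Airport 2 is higher by 9160 − (-2240) = 11400 ft.

Airport 2 by 11400 ft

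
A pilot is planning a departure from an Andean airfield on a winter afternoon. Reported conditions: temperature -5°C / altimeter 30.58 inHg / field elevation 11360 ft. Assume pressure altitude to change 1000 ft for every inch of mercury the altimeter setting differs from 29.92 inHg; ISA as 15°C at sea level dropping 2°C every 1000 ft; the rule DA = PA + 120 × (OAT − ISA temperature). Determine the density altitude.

10868 ft

Pressure altitude = 11360 + (29.92 − 30.58) × 1000 = 11360 + (-660) = 10700 ft.
ISA temperature at 10700 ft = 15 − 2 × (10700/1000) = -6.4°C.
ISA deviation = -5 − (-6.4) = +1.4°C.
Density altitude = 10700 + 120 × (1.4) = 10868 ft.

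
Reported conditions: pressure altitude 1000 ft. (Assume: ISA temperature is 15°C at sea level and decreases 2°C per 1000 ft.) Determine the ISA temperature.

ISA temperature = 15 − 2 × (1000/1000) = 15 − 2 = 13°C.

13°C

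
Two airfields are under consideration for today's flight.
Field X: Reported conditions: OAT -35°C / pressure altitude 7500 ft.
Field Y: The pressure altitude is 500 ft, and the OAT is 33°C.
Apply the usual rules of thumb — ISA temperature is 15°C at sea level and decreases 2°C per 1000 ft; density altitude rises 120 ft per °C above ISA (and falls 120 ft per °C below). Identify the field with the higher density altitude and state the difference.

Field X by 520 ft

Field X: ISA temp = 0°C, deviation -35°C, DA = 7500 + 120 × (-35) = 3300 ft.
Field Y: ISA temp = 14°C, deviation +19°C, DA = 500 + 120 × 19 = 2780 ft.
Field X is higher by 3300 − 2780 = 520 ft.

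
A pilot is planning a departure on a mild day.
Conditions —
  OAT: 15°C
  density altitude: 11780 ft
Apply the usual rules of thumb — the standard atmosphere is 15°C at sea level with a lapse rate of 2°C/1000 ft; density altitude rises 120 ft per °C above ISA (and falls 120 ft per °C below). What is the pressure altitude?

DA = PA + 120 × (OAT − (15 − 2·PA/1000)) = PA + 120·OAT − 1800 + 0.24·PA = 1.24·PA + 120·OAT − 1800.
So 1.24·PA = 11780 − 120 × 15 + 1800 = 11780.
PA = 11780 / 1.24 = 9500 ft.

9500 ft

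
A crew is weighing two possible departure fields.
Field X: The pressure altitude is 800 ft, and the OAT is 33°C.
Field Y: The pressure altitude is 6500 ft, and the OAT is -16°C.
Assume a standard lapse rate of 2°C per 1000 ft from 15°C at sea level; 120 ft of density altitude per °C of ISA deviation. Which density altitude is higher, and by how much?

Field Y by 1188 ft

Field X: ISA temp = 13.4°C, deviation +19.6°C, DA = 800 + 120 × 19.6 = 3152 ft.
Field Y: ISA temp = 2°C, deviation -18°C, DA = 6500 + 120 × (-18) = 4340 ft.
Field Y is higher by 4340 − 3152 = 1188 ft.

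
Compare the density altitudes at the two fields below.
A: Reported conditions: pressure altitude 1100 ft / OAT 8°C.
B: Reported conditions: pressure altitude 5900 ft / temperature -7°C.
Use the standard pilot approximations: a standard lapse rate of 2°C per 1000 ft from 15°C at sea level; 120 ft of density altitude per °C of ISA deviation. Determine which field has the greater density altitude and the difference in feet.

B by 4152 ft

A: ISA temp = 12.8°C, deviation -4.8°C, DA = 1100 + 120 × (-4.8) = 524 ft.
B: ISA temp = 3.2°C, deviation -10.2°C, DA = 5900 + 120 × (-10.2) = 4676 ft.
B is higher by 4676 − 524 = 4152 ft.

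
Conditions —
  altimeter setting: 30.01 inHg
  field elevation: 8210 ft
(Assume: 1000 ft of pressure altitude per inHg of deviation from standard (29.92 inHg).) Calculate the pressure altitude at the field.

Pressure correction = (29.92 − 30.01) × 1000 = -90 ft.
Pressure altitude = 8210 + (-90) = 8120 ft.

8120 ft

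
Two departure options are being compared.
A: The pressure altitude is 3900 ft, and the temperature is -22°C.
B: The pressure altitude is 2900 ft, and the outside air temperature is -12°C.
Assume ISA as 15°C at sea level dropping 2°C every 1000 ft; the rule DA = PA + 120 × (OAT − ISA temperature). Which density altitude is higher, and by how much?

A by 40 ft

A: ISA temp = 7.2°C, deviation -29.2°C, DA = 3900 + 120 × (-29.2) = 396 ft.
B: ISA temp = 9.2°C, deviation -21.2°C, DA = 2900 + 120 × (-21.2) = 356 ft.
A is higher by 396 − 356 = 40 ft.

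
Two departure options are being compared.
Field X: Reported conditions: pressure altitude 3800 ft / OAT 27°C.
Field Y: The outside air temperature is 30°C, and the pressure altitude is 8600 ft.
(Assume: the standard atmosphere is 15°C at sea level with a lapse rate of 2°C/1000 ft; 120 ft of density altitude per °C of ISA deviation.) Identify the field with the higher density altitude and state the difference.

Field Y by 6312 ft

Field X: ISA temp = 7.4°C, deviation +19.6°C, DA = 3800 + 120 × 19.6 = 6152 ft.
Field Y: ISA temp = -2.2°C, deviation +32.2°C, DA = 8600 + 120 × 32.2 = 12464 ft.
Field Y is higher by 12464 − 6152 = 6312 ft.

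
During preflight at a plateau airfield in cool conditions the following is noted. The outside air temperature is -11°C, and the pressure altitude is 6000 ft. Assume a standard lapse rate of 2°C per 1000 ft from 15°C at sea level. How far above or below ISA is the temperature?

ISA-14°C

ISA temperature at 6000 ft = 15 − 2 × (6000/1000) = 3°C.
Deviation = OAT − ISA = -11 − 3 = -14°C.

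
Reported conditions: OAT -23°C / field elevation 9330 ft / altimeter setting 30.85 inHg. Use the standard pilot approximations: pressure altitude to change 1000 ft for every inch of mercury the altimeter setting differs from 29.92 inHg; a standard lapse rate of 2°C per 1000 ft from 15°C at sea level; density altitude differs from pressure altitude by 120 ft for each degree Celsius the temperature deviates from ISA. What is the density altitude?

5856 ft

Pressure altitude = 9330 + (29.92 − 30.85) × 1000 = 9330 + (-930) = 8400 ft.
ISA temperature at 8400 ft = 15 − 2 × (8400/1000) = -1.8°C.
ISA deviation = -23 − (-1.8) = -21.2°C.
Density altitude = 8400 + 120 × (-21.2) = 5856 ft.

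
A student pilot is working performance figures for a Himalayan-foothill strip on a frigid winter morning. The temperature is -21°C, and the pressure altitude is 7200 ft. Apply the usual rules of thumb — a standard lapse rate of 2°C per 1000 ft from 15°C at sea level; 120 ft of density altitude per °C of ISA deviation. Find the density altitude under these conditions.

4608 ft

ISA temperature at 7200 ft = 15 − 2 × (7200/1000) = 0.6°C.
ISA deviation = -21 − 0.6 = -21.6°C.
Density altitude = 7200 + 120 × (-21.6) = 7200 + (-2592) = 4608 ft.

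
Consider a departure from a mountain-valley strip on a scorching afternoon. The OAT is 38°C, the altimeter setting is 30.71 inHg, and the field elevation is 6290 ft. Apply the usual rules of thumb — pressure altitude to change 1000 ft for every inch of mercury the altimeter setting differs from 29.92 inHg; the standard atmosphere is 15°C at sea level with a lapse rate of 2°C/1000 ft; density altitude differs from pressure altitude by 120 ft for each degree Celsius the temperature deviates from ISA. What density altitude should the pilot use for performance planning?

Pressure altitude = 6290 + (29.92 − 30.71) × 1000 = 6290 + (-790) = 5500 ft.
ISA temperature at 5500 ft = 15 − 2 × (5500/1000) = 4°C.
ISA deviation = 38 − 4 = +34°C.
Density altitude = 5500 + 120 × (34) = 9580 ft.

9580 ft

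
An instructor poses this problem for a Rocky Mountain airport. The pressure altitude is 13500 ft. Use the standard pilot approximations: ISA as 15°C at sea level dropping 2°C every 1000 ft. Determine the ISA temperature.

ISA temperature = 15 − 2 × (13500/1000) = 15 − 27 = -12°C.

-12°C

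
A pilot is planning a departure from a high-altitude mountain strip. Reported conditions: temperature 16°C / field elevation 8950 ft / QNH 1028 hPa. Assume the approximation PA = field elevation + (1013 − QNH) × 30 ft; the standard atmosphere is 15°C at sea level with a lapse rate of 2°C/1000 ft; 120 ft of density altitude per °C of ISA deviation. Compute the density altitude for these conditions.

10660 ft

Pressure altitude = 8950 + (1013 − 1028) × 30 = 8950 + (-450) = 8500 ft.
ISA temperature at 8500 ft = 15 − 2 × (8500/1000) = -2°C.
ISA deviation = 16 − (-2) = +18°C.
Density altitude = 8500 + 120 × (18) = 10660 ft.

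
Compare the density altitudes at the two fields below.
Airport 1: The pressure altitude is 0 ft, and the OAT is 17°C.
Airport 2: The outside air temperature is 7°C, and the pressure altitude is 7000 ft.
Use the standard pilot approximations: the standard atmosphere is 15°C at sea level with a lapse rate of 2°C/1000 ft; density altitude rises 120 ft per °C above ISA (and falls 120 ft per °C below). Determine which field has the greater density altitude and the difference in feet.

Airport 2 by 7480 ft

Airport 1: ISA temp = 15°C, deviation +2°C, DA = 0 + 120 × 2 = 240 ft.
Airport 2: ISA temp = 1°C, deviation +6°C, DA = 7000 + 120 × 6 = 7720 ft.
Airport 2 is higher by 7720 − 240 = 7480 ft.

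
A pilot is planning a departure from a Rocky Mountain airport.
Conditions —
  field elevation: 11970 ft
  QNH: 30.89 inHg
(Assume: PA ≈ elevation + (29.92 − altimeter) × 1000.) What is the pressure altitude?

Pressure correction = (29.92 − 30.89) × 1000 = -970 ft.
Pressure altitude = 11970 + (-970) = 11000 ft.

11000 ft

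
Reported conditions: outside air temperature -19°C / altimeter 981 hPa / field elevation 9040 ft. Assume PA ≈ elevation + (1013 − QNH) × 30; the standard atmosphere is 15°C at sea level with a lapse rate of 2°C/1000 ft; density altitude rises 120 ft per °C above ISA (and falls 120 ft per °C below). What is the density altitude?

Pressure altitude = 9040 + (1013 − 981) × 30 = 9040 + (+960) = 10000 ft.
ISA temperature at 10000 ft = 15 − 2 × (10000/1000) = -5°C.
ISA deviation = -19 − (-5) = -14°C.
Density altitude = 10000 + 120 × (-14) = 8320 ft.

8320 ft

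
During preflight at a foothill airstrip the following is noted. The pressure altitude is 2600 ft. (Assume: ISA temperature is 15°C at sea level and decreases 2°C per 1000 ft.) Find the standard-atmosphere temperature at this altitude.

9.8°C

ISA temperature = 15 − 2 × (2600/1000) = 15 − 5.2 = 9.8°C.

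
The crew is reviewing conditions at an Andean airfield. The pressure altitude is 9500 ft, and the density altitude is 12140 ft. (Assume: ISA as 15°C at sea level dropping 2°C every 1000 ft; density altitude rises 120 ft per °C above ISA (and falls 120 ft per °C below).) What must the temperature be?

18°C

Density altitude − pressure altitude = 12140 − 9500 = +2640 ft.
At 120 ft/°C that is an ISA deviation of 2640/120 = +22°C.
ISA temperature at 9500 ft = 15 − 2 × (9500/1000) = -4°C.
OAT = ISA + deviation = -4 + (+22) = 18°C.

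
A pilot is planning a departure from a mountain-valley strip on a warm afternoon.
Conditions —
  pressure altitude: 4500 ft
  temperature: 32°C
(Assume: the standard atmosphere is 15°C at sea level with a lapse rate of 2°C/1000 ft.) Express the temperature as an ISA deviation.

ISA temperature at 4500 ft = 15 − 2 × (4500/1000) = 6°C.
Deviation = OAT − ISA = 32 − 6 = +26°C.

ISA+26°C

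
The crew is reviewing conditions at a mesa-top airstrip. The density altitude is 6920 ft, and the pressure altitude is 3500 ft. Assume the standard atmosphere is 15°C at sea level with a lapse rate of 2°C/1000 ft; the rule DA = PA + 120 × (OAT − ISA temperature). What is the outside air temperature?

36.5°C

Density altitude − pressure altitude = 6920 − 3500 = +3420 ft.
At 120 ft/°C that is an ISA deviation of 3420/120 = +28.5°C.
ISA temperature at 3500 ft = 15 − 2 × (3500/1000) = 8°C.
OAT = ISA + deviation = 8 + (+28.5) = 36.5°C.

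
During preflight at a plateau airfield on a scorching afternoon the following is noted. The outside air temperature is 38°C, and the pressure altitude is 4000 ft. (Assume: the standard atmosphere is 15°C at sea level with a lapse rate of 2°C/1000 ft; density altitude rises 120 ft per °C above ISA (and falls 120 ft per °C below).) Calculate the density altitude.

7720 ft

ISA temperature at 4000 ft = 15 − 2 × (4000/1000) = 7°C.
ISA deviation = 38 − 7 = +31°C.
Density altitude = 4000 + 120 × (31) = 4000 + (+3720) = 7720 ft.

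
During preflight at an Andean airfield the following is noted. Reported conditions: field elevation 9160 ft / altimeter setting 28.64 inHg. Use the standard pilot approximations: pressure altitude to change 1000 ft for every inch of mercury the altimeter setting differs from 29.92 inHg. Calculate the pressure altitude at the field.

10440 ft

Pressure correction = (29.92 − 28.64) × 1000 = +1280 ft.
Pressure altitude = 9160 + (+1280) = 10440 ft.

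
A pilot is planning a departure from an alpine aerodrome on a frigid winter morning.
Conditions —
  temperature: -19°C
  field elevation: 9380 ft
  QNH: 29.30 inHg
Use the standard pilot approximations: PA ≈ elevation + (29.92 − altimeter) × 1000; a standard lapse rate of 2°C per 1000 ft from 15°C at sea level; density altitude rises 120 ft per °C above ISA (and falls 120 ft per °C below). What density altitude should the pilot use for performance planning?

Pressure altitude = 9380 + (29.92 − 29.30) × 1000 = 9380 + (+620) = 10000 ft.
ISA temperature at 10000 ft = 15 − 2 × (10000/1000) = -5°C.
ISA deviation = -19 − (-5) = -14°C.
Density altitude = 10000 + 120 × (-14) = 8320 ft.

8320 ft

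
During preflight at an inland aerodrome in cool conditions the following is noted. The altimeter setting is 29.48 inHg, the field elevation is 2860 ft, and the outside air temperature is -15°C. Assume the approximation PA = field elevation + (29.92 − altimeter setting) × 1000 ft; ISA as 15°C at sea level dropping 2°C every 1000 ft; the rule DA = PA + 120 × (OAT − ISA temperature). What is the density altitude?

492 ft

Pressure altitude = 2860 + (29.92 − 29.48) × 1000 = 2860 + (+440) = 3300 ft.
ISA temperature at 3300 ft = 15 − 2 × (3300/1000) = 8.4°C.
ISA deviation = -15 − 8.4 = -23.4°C.
Density altitude = 3300 + 120 × (-23.4) = 492 ft.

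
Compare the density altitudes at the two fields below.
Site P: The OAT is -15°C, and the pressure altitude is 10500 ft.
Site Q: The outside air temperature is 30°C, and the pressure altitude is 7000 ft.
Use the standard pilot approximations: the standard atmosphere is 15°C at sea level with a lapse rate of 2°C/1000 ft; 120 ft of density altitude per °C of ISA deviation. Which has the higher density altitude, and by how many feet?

Site P: ISA temp = -6°C, deviation -9°C, DA = 10500 + 120 × (-9) = 9420 ft.
Site Q: ISA temp = 1°C, deviation +29°C, DA = 7000 + 120 × 29 = 10480 ft.
Site Q is higher by 10480 − 9420 = 1060 ft.

Site Q by 1060 ft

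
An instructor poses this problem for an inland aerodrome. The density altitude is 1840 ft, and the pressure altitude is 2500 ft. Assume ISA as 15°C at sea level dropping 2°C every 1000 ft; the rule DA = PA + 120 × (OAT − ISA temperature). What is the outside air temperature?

Density altitude − pressure altitude = 1840 − 2500 = -660 ft.
At 120 ft/°C that is an ISA deviation of -660/120 = -5.5°C.
ISA temperature at 2500 ft = 15 − 2 × (2500/1000) = 10°C.
OAT = ISA + deviation = 10 + (-5.5) = 4.5°C.

4.5°C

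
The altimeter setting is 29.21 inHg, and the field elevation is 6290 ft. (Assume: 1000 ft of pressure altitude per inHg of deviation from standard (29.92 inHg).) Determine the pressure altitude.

Pressure correction = (29.92 − 29.21) × 1000 = +710 ft.
Pressure altitude = 6290 + (+710) = 7000 ft.

7000 ft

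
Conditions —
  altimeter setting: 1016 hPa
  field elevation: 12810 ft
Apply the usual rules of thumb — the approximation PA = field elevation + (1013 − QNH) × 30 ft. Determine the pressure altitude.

12720 ft

Pressure correction = (1013 − 1016) × 30 = -90 ft.
Pressure altitude = 12810 + (-90) = 12720 ft.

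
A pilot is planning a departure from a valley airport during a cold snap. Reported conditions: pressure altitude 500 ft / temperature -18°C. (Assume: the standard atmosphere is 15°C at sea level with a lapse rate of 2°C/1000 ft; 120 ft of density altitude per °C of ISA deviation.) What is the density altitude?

-3340 ft

ISA temperature at 500 ft = 15 − 2 × (500/1000) = 14°C.
ISA deviation = -18 − 14 = -32°C.
Density altitude = 500 + 120 × (-32) = 500 + (-3840) = -3340 ft.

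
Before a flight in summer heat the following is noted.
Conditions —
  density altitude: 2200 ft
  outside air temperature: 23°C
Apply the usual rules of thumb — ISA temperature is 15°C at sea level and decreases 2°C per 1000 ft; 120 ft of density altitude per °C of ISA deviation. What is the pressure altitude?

DA = PA + 120 × (OAT − (15 − 2·PA/1000)) = PA + 120·OAT − 1800 + 0.24·PA = 1.24·PA + 120·OAT − 1800.
So 1.24·PA = 2200 − 120 × 23 + 1800 = 1240.
PA = 1240 / 1.24 = 1000 ft.

1000 ft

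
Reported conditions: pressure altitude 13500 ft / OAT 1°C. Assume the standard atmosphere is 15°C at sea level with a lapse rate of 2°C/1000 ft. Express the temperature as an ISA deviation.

ISA+13°C

ISA temperature at 13500 ft = 15 − 2 × (13500/1000) = -12°C.
Deviation = OAT − ISA = 1 − (-12) = +13°C.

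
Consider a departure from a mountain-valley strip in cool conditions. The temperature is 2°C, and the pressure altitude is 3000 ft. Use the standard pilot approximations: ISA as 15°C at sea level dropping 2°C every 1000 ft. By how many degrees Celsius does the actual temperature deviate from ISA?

ISA temperature at 3000 ft = 15 − 2 × (3000/1000) = 9°C.
Deviation = OAT − ISA = 2 − 9 = -7°C.

ISA-7°C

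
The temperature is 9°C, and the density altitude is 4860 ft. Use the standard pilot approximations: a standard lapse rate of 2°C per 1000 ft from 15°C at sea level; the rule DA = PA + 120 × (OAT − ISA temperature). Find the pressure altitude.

DA = PA + 120 × (OAT − (15 − 2·PA/1000)) = PA + 120·OAT − 1800 + 0.24·PA = 1.24·PA + 120·OAT − 1800.
So 1.24·PA = 4860 − 120 × 9 + 1800 = 5580.
PA = 5580 / 1.24 = 4500 ft.

4500 ft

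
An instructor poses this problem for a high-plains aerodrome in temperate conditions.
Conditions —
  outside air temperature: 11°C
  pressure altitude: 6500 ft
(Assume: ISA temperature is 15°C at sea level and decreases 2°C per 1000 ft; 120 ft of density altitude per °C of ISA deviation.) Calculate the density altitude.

7580 ft

ISA temperature at 6500 ft = 15 − 2 × (6500/1000) = 2°C.
ISA deviation = 11 − 2 = +9°C.
Density altitude = 6500 + 120 × (9) = 6500 + (+1080) = 7580 ft.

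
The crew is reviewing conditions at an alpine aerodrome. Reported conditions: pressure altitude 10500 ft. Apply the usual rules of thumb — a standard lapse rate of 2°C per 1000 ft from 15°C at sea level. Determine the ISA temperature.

-6°C

ISA temperature = 15 − 2 × (10500/1000) = 15 − 21 = -6°C.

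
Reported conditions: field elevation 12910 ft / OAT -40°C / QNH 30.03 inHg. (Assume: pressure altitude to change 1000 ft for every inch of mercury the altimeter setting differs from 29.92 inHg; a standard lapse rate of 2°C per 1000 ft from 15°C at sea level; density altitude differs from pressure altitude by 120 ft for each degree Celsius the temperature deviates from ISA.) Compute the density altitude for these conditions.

Pressure altitude = 12910 + (29.92 − 30.03) × 1000 = 12910 + (-110) = 12800 ft.
ISA temperature at 12800 ft = 15 − 2 × (12800/1000) = -10.6°C.
ISA deviation = -40 − (-10.6) = -29.4°C.
Density altitude = 12800 + 120 × (-29.4) = 9272 ft.

9272 ft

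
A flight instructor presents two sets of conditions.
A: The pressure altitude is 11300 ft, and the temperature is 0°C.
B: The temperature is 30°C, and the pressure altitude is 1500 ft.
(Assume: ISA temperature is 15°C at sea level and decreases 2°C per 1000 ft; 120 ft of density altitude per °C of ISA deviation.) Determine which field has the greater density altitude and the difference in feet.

A: ISA temp = -7.6°C, deviation +7.6°C, DA = 11300 + 120 × 7.6 = 12212 ft.
B: ISA temp = 12°C, deviation +18°C, DA = 1500 + 120 × 18 = 3660 ft.
A is higher by 12212 − 3660 = 8552 ft.

A by 8552 ft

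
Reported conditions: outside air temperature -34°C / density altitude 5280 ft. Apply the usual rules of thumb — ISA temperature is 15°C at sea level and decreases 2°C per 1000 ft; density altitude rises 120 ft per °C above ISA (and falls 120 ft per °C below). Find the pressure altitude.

DA = PA + 120 × (OAT − (15 − 2·PA/1000)) = PA + 120·OAT − 1800 + 0.24·PA = 1.24·PA + 120·OAT − 1800.
So 1.24·PA = 5280 − 120 × (-34) + 1800 = 11160.
PA = 11160 / 1.24 = 9000 ft.

9000 ft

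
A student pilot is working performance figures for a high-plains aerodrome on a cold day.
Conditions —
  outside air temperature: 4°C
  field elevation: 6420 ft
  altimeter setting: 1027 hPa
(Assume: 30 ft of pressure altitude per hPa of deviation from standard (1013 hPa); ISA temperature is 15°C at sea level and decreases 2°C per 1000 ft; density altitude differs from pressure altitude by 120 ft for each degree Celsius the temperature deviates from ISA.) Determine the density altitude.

Pressure altitude = 6420 + (1013 − 1027) × 30 = 6420 + (-420) = 6000 ft.
ISA temperature at 6000 ft = 15 − 2 × (6000/1000) = 3°C.
ISA deviation = 4 − 3 = +1°C.
Density altitude = 6000 + 120 × (1) = 6120 ft.

6120 ft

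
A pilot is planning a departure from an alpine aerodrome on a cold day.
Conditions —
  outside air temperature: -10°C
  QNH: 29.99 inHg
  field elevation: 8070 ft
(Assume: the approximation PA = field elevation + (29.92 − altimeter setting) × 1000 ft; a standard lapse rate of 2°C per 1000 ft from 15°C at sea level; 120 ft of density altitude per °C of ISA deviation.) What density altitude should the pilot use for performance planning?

6920 ft

Pressure altitude = 8070 + (29.92 − 29.99) × 1000 = 8070 + (-70) = 8000 ft.
ISA temperature at 8000 ft = 15 − 2 × (8000/1000) = -1°C.
ISA deviation = -10 − (-1) = -9°C.
Density altitude = 8000 + 120 × (-9) = 6920 ft.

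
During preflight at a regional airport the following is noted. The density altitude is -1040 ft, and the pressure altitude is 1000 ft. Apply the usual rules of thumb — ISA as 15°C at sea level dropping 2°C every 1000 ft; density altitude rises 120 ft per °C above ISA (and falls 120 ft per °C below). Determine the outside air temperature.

Density altitude − pressure altitude = -1040 − 1000 = -2040 ft.
At 120 ft/°C that is an ISA deviation of -2040/120 = -17°C.
ISA temperature at 1000 ft = 15 − 2 × (1000/1000) = 13°C.
OAT = ISA + deviation = 13 + (-17) = -4°C.

-4°C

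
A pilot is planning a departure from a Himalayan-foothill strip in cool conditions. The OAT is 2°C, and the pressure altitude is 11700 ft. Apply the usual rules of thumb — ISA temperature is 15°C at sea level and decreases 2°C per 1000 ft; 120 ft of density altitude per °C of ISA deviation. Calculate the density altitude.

12948 ft

ISA temperature at 11700 ft = 15 − 2 × (11700/1000) = -8.4°C.
ISA deviation = 2 − (-8.4) = +10.4°C.
Density altitude = 11700 + 120 × (10.4) = 11700 + (+1248) = 12948 ft.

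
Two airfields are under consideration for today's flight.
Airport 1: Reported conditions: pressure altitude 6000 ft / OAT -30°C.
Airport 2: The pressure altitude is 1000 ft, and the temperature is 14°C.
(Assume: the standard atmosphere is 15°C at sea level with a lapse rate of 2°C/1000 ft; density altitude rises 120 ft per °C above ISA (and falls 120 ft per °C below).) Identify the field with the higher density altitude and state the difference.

Airport 1: ISA temp = 3°C, deviation -33°C, DA = 6000 + 120 × (-33) = 2040 ft.
Airport 2: ISA temp = 13°C, deviation +1°C, DA = 1000 + 120 × 1 = 1120 ft.
Airport 1 is higher by 2040 − 1120 = 920 ft.

Airport 1 by 920 ft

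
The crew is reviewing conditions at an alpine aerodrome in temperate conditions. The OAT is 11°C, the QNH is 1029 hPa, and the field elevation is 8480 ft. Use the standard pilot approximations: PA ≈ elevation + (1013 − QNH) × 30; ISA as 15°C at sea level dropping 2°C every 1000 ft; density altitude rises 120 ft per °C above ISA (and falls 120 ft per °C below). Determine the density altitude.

9440 ft

Pressure altitude = 8480 + (1013 − 1029) × 30 = 8480 + (-480) = 8000 ft.
ISA temperature at 8000 ft = 15 − 2 × (8000/1000) = -1°C.
ISA deviation = 11 − (-1) = +12°C.
Density altitude = 8000 + 120 × (12) = 9440 ft.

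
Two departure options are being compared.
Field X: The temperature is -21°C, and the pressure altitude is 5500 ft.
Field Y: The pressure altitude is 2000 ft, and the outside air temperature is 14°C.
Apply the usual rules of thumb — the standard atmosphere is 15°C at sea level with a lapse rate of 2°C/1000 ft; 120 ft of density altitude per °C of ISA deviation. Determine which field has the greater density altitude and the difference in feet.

Field X by 140 ft

Field X: ISA temp = 4°C, deviation -25°C, DA = 5500 + 120 × (-25) = 2500 ft.
Field Y: ISA temp = 11°C, deviation +3°C, DA = 2000 + 120 × 3 = 2360 ft.
Field X is higher by 2500 − 2360 = 140 ft.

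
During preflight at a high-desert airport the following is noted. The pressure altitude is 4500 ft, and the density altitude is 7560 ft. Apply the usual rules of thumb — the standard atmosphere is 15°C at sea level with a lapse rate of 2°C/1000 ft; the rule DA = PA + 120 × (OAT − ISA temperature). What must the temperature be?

31.5°C

Density altitude − pressure altitude = 7560 − 4500 = +3060 ft.
At 120 ft/°C that is an ISA deviation of 3060/120 = +25.5°C.
ISA temperature at 4500 ft = 15 − 2 × (4500/1000) = 6°C.
OAT = ISA + deviation = 6 + (+25.5) = 31.5°C.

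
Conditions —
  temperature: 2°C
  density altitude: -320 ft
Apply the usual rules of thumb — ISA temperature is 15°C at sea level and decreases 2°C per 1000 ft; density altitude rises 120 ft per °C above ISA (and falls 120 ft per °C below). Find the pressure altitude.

1000 ft

DA = PA + 120 × (OAT − (15 − 2·PA/1000)) = PA + 120·OAT − 1800 + 0.24·PA = 1.24·PA + 120·OAT − 1800.
So 1.24·PA = -320 − 120 × 2 + 1800 = 1240.
PA = 1240 / 1.24 = 1000 ft.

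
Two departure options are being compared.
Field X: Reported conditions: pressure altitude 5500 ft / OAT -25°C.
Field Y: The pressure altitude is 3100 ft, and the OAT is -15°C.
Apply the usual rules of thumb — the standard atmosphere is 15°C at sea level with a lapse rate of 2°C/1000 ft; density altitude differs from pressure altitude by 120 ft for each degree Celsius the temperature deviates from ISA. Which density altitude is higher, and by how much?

Field X: ISA temp = 4°C, deviation -29°C, DA = 5500 + 120 × (-29) = 2020 ft.
Field Y: ISA temp = 8.8°C, deviation -23.8°C, DA = 3100 + 120 × (-23.8) = 244 ft.
Field X is higher by 2020 − 244 = 1776 ft.

Field X by 1776 ft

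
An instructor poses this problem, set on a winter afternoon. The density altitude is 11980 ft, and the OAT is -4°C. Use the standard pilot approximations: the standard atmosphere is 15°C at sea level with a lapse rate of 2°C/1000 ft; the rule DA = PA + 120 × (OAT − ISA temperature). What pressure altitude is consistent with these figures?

DA = PA + 120 × (OAT − (15 − 2·PA/1000)) = PA + 120·OAT − 1800 + 0.24·PA = 1.24·PA + 120·OAT − 1800.
So 1.24·PA = 11980 − 120 × (-4) + 1800 = 14260.
PA = 14260 / 1.24 = 11500 ft.

11500 ft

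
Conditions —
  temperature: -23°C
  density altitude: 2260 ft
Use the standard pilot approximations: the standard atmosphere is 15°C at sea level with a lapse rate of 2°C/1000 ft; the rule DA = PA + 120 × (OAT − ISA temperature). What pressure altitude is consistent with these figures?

5500 ft

DA = PA + 120 × (OAT − (15 − 2·PA/1000)) = PA + 120·OAT − 1800 + 0.24·PA = 1.24·PA + 120·OAT − 1800.
So 1.24·PA = 2260 − 120 × (-23) + 1800 = 6820.
PA = 6820 / 1.24 = 5500 ft.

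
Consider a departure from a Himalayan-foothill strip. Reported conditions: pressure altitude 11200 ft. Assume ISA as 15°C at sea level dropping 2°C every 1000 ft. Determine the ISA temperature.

-7.4°C

ISA temperature = 15 − 2 × (11200/1000) = 15 − 22.4 = -7.4°C.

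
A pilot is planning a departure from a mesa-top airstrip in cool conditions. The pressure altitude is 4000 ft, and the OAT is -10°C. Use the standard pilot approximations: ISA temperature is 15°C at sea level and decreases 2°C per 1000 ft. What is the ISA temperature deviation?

ISA temperature at 4000 ft = 15 − 2 × (4000/1000) = 7°C.
Deviation = OAT − ISA = -10 − 7 = -17°C.

ISA-17°C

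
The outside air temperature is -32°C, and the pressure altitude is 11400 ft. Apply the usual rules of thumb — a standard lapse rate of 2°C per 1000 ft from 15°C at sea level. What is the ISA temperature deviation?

ISA temperature at 11400 ft = 15 − 2 × (11400/1000) = -7.8°C.
Deviation = OAT − ISA = -32 − (-7.8) = -24.2°C.

ISA-24.2°C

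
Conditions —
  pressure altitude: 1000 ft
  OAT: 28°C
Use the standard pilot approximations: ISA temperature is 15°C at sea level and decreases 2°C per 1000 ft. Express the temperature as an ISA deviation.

ISA+15°C

ISA temperature at 1000 ft = 15 − 2 × (1000/1000) = 13°C.
Deviation = OAT − ISA = 28 − 13 = +15°C.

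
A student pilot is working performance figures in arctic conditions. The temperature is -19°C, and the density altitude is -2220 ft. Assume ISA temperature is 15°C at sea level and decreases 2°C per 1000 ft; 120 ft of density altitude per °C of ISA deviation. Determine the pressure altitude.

DA = PA + 120 × (OAT − (15 − 2·PA/1000)) = PA + 120·OAT − 1800 + 0.24·PA = 1.24·PA + 120·OAT − 1800.
So 1.24·PA = -2220 − 120 × (-19) + 1800 = 1860.
PA = 1860 / 1.24 = 1500 ft.

1500 ft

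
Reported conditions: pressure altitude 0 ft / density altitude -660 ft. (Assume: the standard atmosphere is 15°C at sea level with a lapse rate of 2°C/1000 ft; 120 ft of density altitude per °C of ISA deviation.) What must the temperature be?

9.5°C

Density altitude − pressure altitude = -660 − 0 = -660 ft.
At 120 ft/°C that is an ISA deviation of -660/120 = -5.5°C.
ISA temperature at 0 ft = 15 − 2 × (0/1000) = 15°C.
OAT = ISA + deviation = 15 + (-5.5) = 9.5°C.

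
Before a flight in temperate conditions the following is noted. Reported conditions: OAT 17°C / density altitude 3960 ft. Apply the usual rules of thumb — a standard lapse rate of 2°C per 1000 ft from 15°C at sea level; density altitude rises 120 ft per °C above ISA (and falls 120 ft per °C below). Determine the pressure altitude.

3000 ft

DA = PA + 120 × (OAT − (15 − 2·PA/1000)) = PA + 120·OAT − 1800 + 0.24·PA = 1.24·PA + 120·OAT − 1800.
So 1.24·PA = 3960 − 120 × 17 + 1800 = 3720.
PA = 3720 / 1.24 = 3000 ft.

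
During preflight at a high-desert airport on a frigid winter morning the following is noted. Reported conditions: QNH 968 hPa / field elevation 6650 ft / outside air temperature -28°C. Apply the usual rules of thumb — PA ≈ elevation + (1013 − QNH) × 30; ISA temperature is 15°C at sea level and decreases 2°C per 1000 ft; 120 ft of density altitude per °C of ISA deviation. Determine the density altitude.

Pressure altitude = 6650 + (1013 − 968) × 30 = 6650 + (+1350) = 8000 ft.
ISA temperature at 8000 ft = 15 − 2 × (8000/1000) = -1°C.
ISA deviation = -28 − (-1) = -27°C.
Density altitude = 8000 + 120 × (-27) = 4760 ft.

4760 ft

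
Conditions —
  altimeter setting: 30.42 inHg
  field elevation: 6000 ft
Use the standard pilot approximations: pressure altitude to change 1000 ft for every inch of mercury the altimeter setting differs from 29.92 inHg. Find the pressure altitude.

Pressure correction = (29.92 − 30.42) × 1000 = -500 ft.
Pressure altitude = 6000 + (-500) = 5500 ft.

5500 ft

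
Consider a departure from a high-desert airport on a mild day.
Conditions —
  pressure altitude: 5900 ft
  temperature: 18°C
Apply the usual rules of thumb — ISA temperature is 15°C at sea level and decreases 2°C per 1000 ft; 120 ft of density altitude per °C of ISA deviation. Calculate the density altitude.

7676 ft

ISA temperature at 5900 ft = 15 − 2 × (5900/1000) = 3.2°C.
ISA deviation = 18 − 3.2 = +14.8°C.
Density altitude = 5900 + 120 × (14.8) = 5900 + (+1776) = 7676 ft.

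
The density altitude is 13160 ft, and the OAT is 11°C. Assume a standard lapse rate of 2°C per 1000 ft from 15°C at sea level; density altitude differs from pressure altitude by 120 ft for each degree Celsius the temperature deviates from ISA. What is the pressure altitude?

DA = PA + 120 × (OAT − (15 − 2·PA/1000)) = PA + 120·OAT − 1800 + 0.24·PA = 1.24·PA + 120·OAT − 1800.
So 1.24·PA = 13160 − 120 × 11 + 1800 = 13640.
PA = 13640 / 1.24 = 11000 ft.

11000 ft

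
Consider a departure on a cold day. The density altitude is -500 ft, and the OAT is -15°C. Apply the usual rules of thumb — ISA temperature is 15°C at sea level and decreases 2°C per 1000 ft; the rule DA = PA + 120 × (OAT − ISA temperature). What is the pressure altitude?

2500 ft

DA = PA + 120 × (OAT − (15 − 2·PA/1000)) = PA + 120·OAT − 1800 + 0.24·PA = 1.24·PA + 120·OAT − 1800.
So 1.24·PA = -500 − 120 × (-15) + 1800 = 3100.
PA = 3100 / 1.24 = 2500 ft.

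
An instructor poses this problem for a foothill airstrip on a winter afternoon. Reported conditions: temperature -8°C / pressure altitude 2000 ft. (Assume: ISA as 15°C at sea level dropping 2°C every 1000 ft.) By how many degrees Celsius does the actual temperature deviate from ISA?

ISA temperature at 2000 ft = 15 − 2 × (2000/1000) = 11°C.
Deviation = OAT − ISA = -8 − 11 = -19°C.

ISA-19°C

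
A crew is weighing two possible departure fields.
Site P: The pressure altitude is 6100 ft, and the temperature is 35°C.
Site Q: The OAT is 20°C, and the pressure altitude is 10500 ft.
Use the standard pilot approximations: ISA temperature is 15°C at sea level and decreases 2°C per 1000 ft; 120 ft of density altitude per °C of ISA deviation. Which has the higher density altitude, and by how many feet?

Site Q by 3656 ft

Site P: ISA temp = 2.8°C, deviation +32.2°C, DA = 6100 + 120 × 32.2 = 9964 ft.
Site Q: ISA temp = -6°C, deviation +26°C, DA = 10500 + 120 × 26 = 13620 ft.
Site Q is higher by 13620 − 9964 = 3656 ft.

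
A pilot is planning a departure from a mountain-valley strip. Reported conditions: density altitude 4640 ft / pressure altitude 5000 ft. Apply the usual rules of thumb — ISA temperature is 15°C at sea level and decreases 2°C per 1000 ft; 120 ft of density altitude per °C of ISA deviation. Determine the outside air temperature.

2°C

Density altitude − pressure altitude = 4640 − 5000 = -360 ft.
At 120 ft/°C that is an ISA deviation of -360/120 = -3°C.
ISA temperature at 5000 ft = 15 − 2 × (5000/1000) = 5°C.
OAT = ISA + deviation = 5 + (-3) = 2°C.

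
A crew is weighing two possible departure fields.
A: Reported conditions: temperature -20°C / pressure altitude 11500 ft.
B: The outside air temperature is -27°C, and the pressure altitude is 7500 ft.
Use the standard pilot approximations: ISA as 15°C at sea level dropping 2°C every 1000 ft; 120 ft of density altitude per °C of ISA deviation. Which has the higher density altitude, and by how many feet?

A by 5800 ft

A: ISA temp = -8°C, deviation -12°C, DA = 11500 + 120 × (-12) = 10060 ft.
B: ISA temp = 0°C, deviation -27°C, DA = 7500 + 120 × (-27) = 4260 ft.
A is higher by 10060 − 4260 = 5800 ft.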